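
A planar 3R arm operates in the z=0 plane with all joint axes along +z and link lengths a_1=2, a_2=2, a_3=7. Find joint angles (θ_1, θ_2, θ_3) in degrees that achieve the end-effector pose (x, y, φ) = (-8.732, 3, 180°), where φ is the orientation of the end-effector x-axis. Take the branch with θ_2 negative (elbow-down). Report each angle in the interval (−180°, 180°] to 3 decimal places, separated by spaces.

150.000 -60.001 90.001

wrist centre = target − a_3·(cos φ, sin φ) = (-1.7320, 3.0000)
cos θ_2 = (11.9998−2²−2²)/(2·2·2) = 0.5000; θ_2 = -60.0015° (elbow-down)
β = atan2(3.0000,-1.7320) = 119.9993°; ψ = atan2(-1.7321,3.0000) = -30.0007°
θ_1 = β − ψ = 150.0000°
θ_3 = φ − θ_1 − θ_2 = 90.0015° (wrapped to (-180°,180°])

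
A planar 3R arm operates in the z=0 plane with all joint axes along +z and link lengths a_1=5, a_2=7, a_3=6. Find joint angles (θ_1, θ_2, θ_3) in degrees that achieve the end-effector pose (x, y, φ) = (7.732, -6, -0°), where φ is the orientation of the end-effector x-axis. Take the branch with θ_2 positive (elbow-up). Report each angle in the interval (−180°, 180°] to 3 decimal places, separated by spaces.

wrist centre = target − a_3·(cos φ, sin φ) = (1.7320, -6.0000)
cos θ_2 = (38.9998−5²−7²)/(2·5·7) = -0.5000; θ_2 = 120.0002° (elbow-up)
β = atan2(-6.0000,1.7320) = -73.8983°; ψ = atan2(6.0622,1.5000) = 76.1022°
θ_1 = β − ψ = -150.0006°
θ_3 = φ − θ_1 − θ_2 = 30.0004° (wrapped to (-180°,180°])

-150.001 120.000 30.000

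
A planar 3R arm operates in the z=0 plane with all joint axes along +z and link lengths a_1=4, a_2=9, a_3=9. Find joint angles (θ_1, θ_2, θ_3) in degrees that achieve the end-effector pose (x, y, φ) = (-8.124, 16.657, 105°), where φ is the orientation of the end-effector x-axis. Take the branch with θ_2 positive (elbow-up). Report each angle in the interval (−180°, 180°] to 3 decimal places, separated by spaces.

wrist centre = target − a_3·(cos φ, sin φ) = (-5.7946, 7.9637)
cos θ_2 = (96.9977−4²−9²)/(2·4·9) = -0.0000; θ_2 = 90.0018° (elbow-up)
β = atan2(7.9637,-5.7946) = 126.0409°; ψ = atan2(9.0000,3.9997) = 66.0390°
θ_1 = β − ψ = 60.0019°
θ_3 = φ − θ_1 − θ_2 = -45.0037° (wrapped to (-180°,180°])

60.002 90.002 -45.004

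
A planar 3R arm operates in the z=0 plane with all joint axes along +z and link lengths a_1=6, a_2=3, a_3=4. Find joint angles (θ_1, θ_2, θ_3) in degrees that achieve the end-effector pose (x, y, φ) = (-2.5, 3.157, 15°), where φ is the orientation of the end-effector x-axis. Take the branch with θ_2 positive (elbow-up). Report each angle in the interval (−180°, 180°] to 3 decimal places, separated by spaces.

wrist centre = target − a_3·(cos φ, sin φ) = (-6.3637, 2.1217)
cos θ_2 = (44.9984−6²−3²)/(2·6·3) = -0.0000; θ_2 = 90.0025° (elbow-up)
β = atan2(2.1217,-6.3637) = 161.5611°; ψ = atan2(3.0000,5.9999) = 26.5656°
θ_1 = β − ψ = 134.9955°
θ_3 = φ − θ_1 − θ_2 = 150.0020° (wrapped to (-180°,180°])

134.996 90.002 150.002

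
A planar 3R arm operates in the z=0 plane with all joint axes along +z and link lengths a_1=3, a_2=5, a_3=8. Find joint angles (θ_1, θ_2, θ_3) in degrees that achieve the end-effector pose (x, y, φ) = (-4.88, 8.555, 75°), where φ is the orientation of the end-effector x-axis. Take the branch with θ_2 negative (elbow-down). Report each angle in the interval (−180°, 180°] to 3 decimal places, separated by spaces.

-148.570 -60.011 -76.419

wrist centre = target − a_3·(cos φ, sin φ) = (-6.9506, 0.8276)
cos θ_2 = (48.9951−3²−5²)/(2·3·5) = 0.4998; θ_2 = -60.0108° (elbow-down)
β = atan2(0.8276,-6.9506) = 173.2098°; ψ = atan2(-4.3306,5.4992) = -38.2204°
θ_1 = β − ψ = 211.4302°
θ_3 = φ − θ_1 − θ_2 = -76.4194° (wrapped to (-180°,180°])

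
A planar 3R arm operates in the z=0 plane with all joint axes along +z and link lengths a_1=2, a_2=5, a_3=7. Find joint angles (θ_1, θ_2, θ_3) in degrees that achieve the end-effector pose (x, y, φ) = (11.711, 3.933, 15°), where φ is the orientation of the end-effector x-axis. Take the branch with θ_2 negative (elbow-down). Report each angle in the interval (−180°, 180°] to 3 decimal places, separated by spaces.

91.404 -90.007 13.603

wrist centre = target − a_3·(cos φ, sin φ) = (4.9495, 2.1213)
cos θ_2 = (28.9975−2²−5²)/(2·2·5) = -0.0001; θ_2 = -90.0071° (elbow-down)
β = atan2(2.1213,4.9495) = 23.1990°; ψ = atan2(-5.0000,1.9994) = -68.2047°
θ_1 = β − ψ = 91.4038°
θ_3 = φ − θ_1 − θ_2 = 13.6034° (wrapped to (-180°,180°])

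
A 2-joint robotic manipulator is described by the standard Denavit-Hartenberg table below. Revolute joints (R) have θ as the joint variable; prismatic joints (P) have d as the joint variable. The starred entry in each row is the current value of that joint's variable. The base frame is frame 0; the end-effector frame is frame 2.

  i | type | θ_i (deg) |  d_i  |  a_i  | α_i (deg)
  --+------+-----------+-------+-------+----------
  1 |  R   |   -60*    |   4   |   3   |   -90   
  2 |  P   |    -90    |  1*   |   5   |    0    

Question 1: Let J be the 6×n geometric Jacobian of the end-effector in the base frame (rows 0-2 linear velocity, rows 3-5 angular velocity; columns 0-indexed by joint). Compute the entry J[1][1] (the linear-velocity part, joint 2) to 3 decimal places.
prismatic axis z_1 = (0.8660,0.5000,0.0000)
J_v[:, 1] = z_1; J_ω[:, 1] = (0,0,0)
entry J[1][1] = 0.5000

0.500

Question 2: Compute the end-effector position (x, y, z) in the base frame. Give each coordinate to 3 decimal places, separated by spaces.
2.366 -2.098 9.000

after link 1: o_1 = (1.5000, -2.5981, 4.0000)
after link 2: o_2 = (2.3660, -2.0981, 9.0000)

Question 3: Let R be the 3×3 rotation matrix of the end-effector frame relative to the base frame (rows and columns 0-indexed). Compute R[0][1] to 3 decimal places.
End-effector y-axis (col 1 of R) = (0.5000,-0.8660,-0.0000)
R[0][1] = 0.5000

0.500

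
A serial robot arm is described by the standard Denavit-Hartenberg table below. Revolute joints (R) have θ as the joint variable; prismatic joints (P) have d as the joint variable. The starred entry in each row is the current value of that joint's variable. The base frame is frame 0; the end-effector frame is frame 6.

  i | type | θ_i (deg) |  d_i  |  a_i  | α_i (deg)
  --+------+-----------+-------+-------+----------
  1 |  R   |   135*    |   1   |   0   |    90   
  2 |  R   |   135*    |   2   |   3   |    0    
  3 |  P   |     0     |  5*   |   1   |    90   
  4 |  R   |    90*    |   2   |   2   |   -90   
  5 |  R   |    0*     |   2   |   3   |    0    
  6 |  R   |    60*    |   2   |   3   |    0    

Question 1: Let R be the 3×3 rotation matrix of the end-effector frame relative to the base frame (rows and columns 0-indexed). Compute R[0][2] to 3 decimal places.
End-effector z-axis (col 2 of R) = (-0.5000,0.5000,-0.7071)
R[0][2] = -0.5000

-0.500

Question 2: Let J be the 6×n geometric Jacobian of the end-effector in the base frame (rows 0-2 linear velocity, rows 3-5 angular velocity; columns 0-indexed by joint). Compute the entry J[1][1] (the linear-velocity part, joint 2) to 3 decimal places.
axis z_1 = (0.7071,0.7071,0.0000); lever o_n−o_1 = (9.8450,9.2469,-0.4229)
cross product → J_v[:, 1] = (-0.2990,0.2990,-0.4229)
J_ω[:, 1] = z_1
entry J[1][1] = 0.2990

0.299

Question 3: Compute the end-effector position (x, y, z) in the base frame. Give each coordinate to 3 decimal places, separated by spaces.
after link 1: o_1 = (0.0000, 0.0000, 1.0000)
after link 2: o_2 = (2.9142, -0.0858, 3.1213)
after link 3: o_3 = (6.9497, 2.9497, 3.8284)
after link 4: o_4 = (7.3640, 5.3640, 5.2426)
after link 5: o_5 = (8.4853, 8.4853, 3.8284)
after link 6: o_6 = (9.8450, 9.2469, 0.5771)

9.845 9.247 0.577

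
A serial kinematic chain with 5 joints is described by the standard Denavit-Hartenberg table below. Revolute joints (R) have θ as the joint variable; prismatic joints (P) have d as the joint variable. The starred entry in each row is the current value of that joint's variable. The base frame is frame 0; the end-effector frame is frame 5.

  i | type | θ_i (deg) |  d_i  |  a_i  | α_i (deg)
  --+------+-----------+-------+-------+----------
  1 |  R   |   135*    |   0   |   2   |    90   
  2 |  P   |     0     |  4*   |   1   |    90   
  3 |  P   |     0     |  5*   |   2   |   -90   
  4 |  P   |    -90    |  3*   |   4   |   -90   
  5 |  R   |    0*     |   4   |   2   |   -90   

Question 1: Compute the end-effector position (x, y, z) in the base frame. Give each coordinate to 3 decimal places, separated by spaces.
after link 1: o_1 = (-1.4142, 1.4142, 0.0000)
after link 2: o_2 = (0.7071, 4.9497, 0.0000)
after link 3: o_3 = (-0.7071, 6.3640, -5.0000)
after link 4: o_4 = (1.4142, 8.4853, -9.0000)
after link 5: o_5 = (-1.4142, 11.3137, -11.0000)

-1.414 11.314 -11.000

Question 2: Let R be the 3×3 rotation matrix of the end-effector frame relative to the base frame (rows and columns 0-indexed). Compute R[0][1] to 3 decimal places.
0.707

End-effector y-axis (col 1 of R) = (0.7071,-0.7071,-0.0000)
R[0][1] = 0.7071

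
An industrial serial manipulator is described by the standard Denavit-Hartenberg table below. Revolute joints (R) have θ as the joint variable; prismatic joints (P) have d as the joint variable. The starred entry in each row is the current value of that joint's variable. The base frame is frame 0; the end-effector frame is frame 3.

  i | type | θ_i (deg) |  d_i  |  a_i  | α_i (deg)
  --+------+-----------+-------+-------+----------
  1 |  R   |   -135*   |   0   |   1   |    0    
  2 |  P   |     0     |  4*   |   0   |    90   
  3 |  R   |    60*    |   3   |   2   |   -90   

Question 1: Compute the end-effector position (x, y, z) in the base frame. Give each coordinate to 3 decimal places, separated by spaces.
-3.536 0.707 5.732

after link 1: o_1 = (-0.7071, -0.7071, 0.0000)
after link 2: o_2 = (-0.7071, -0.7071, 4.0000)
after link 3: o_3 = (-3.5355, 0.7071, 5.7321)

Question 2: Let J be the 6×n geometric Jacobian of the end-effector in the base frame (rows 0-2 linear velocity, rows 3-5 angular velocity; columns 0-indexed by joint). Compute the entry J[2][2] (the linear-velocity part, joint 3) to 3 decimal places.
axis z_2 = (-0.7071,0.7071,0.0000); lever o_n−o_2 = (-2.8284,1.4142,1.7321)
cross product → J_v[:, 2] = (1.2247,1.2247,1.0000)
J_ω[:, 2] = z_2
entry J[2][2] = 1.0000

1.000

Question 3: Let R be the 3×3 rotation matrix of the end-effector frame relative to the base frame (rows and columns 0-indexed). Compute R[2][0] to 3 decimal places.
End-effector x-axis (col 0 of R) = (-0.3536,-0.3536,0.8660)
R[2][0] = 0.8660

0.866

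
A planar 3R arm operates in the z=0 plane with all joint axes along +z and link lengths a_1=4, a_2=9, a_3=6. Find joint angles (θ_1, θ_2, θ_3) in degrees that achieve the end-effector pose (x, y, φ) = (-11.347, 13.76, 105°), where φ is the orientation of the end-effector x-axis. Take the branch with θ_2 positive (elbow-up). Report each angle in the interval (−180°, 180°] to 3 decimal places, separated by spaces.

120.001 29.996 -44.997

wrist centre = target − a_3·(cos φ, sin φ) = (-9.7941, 7.9644)
cos θ_2 = (159.3565−4²−9²)/(2·4·9) = 0.8661; θ_2 = 29.9957° (elbow-up)
β = atan2(7.9644,-9.7941) = 140.8824°; ψ = atan2(4.4994,11.7946) = 20.8810°
θ_1 = β − ψ = 120.0014°
θ_3 = φ − θ_1 − θ_2 = -44.9971° (wrapped to (-180°,180°])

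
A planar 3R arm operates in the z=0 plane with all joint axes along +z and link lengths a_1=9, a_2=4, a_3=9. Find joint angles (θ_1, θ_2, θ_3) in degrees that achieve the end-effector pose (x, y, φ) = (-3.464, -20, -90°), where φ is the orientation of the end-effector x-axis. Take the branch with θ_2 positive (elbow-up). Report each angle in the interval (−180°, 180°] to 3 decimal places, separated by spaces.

wrist centre = target − a_3·(cos φ, sin φ) = (-3.4640, -11.0000)
cos θ_2 = (132.9993−9²−4²)/(2·9·4) = 0.5000; θ_2 = 60.0006° (elbow-up)
β = atan2(-11.0000,-3.4640) = -107.4797°; ψ = atan2(3.4641,11.0000) = 17.4803°
θ_1 = β − ψ = -124.9600°
θ_3 = φ − θ_1 − θ_2 = -25.0406° (wrapped to (-180°,180°])

-124.960 60.001 -25.041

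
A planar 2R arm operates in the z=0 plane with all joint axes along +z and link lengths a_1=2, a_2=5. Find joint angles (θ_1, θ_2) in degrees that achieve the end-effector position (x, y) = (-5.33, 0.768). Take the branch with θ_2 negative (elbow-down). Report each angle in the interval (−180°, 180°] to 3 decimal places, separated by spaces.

-119.998 -90.004

cos θ_2 = (28.9987−2²−5²)/(2·2·5) = -0.0001; θ_2 = -90.0037° (elbow-down)
β = atan2(0.7680,-5.3300) = 171.8007°; ψ = atan2(-5.0000,1.9997) = -68.2017°
θ_1 = β − ψ = 240.0024°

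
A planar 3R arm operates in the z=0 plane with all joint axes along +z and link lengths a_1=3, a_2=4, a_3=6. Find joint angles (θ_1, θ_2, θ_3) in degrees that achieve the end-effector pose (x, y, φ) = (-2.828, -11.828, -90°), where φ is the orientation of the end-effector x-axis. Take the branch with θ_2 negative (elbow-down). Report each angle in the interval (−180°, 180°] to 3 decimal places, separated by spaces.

-89.984 -45.025 45.009

wrist centre = target − a_3·(cos φ, sin φ) = (-2.8280, -5.8280)
cos θ_2 = (41.9632−3²−4²)/(2·3·4) = 0.7068; θ_2 = -45.0250° (elbow-down)
β = atan2(-5.8280,-2.8280) = -115.8847°; ψ = atan2(-2.8297,5.8272) = -25.9010°
θ_1 = β − ψ = -89.9837°
θ_3 = φ − θ_1 − θ_2 = 45.0086° (wrapped to (-180°,180°])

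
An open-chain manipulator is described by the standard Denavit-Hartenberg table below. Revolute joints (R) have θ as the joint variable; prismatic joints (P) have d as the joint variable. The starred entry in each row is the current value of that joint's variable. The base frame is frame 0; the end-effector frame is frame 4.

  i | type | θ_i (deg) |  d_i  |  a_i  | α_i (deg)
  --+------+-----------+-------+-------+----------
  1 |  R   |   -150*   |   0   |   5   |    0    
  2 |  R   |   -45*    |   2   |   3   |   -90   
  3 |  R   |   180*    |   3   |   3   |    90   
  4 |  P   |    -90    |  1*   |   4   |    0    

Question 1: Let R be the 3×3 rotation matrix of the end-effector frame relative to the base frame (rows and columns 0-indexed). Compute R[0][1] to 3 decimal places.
End-effector y-axis (col 1 of R) = (0.9659,-0.2588,-0.0000)
R[0][1] = 0.9659

0.966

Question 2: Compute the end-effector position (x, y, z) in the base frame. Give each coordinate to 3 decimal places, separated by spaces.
-4.071 -1.534 1.000

after link 1: o_1 = (-4.3301, -2.5000, 0.0000)
after link 2: o_2 = (-7.2279, -1.7235, 2.0000)
after link 3: o_3 = (-5.1066, -5.3978, 2.0000)
after link 4: o_4 = (-4.0713, -1.5341, 1.0000)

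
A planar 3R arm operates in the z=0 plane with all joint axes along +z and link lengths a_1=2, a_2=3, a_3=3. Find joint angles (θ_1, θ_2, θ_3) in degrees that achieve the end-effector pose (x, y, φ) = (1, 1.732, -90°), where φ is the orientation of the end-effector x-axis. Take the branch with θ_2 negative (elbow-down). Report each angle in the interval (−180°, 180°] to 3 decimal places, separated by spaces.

wrist centre = target − a_3·(cos φ, sin φ) = (1.0000, 4.7320)
cos θ_2 = (23.3918−2²−3²)/(2·2·3) = 0.8660; θ_2 = -30.0046° (elbow-down)
β = atan2(4.7320,1.0000) = 78.0674°; ψ = atan2(-1.5002,4.5980) = -18.0703°
θ_1 = β − ψ = 96.1377°
θ_3 = φ − θ_1 − θ_2 = -156.1331° (wrapped to (-180°,180°])

96.138 -30.005 -156.133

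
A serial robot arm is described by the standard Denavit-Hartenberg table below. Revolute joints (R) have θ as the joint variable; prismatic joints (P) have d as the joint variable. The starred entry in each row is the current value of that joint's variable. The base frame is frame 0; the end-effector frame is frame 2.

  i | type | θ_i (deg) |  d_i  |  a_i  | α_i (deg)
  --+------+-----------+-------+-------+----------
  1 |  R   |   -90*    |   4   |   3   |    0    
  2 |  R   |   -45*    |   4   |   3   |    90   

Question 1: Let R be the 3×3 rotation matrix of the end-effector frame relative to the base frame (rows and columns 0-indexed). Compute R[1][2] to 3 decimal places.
End-effector z-axis (col 2 of R) = (-0.7071,0.7071,0.0000)
R[1][2] = 0.7071

0.707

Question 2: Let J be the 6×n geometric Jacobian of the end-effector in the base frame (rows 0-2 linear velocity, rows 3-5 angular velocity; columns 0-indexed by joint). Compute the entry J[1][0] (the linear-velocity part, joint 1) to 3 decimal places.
-2.121

axis z_0 = ẑ; lever o_n−o_0 = (-2.1213,-5.1213,8.0000)
cross product → J_v[:, 0] = (5.1213,-2.1213,0.0000)
J_ω[:, 0] = z_0
entry J[1][0] = -2.1213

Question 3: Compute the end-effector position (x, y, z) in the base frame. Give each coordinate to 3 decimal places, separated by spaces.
-2.121 -5.121 8.000

after link 1: o_1 = (0.0000, -3.0000, 4.0000)
after link 2: o_2 = (-2.1213, -5.1213, 8.0000)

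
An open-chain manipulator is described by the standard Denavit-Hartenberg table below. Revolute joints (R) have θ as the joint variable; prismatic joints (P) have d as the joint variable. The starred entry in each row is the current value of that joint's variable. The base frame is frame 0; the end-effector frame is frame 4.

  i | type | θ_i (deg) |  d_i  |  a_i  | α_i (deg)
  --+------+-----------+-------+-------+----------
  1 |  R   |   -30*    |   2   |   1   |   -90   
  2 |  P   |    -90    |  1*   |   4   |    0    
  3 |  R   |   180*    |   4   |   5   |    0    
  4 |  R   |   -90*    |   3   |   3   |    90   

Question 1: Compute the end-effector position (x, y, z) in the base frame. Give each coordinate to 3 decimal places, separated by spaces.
after link 1: o_1 = (0.8660, -0.5000, 2.0000)
after link 2: o_2 = (1.3660, 0.3660, 6.0000)
after link 3: o_3 = (3.3660, 3.8301, 1.0000)
after link 4: o_4 = (7.4641, 4.9282, 1.0000)

7.464 4.928 1.000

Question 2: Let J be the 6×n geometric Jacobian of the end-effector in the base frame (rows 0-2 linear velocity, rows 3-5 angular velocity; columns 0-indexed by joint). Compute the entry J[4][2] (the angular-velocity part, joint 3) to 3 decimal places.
axis z_2 = (0.5000,0.8660,0.0000); lever o_n−o_2 = (6.0981,4.5622,-5.0000)
cross product → J_v[:, 2] = (-4.3301,2.5000,-3.0000)
J_ω[:, 2] = z_2
entry J[4][2] = 0.8660

0.866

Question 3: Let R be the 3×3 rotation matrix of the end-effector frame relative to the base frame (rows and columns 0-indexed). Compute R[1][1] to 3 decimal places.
End-effector y-axis (col 1 of R) = (0.5000,0.8660,-0.0000)
R[1][1] = 0.8660

0.866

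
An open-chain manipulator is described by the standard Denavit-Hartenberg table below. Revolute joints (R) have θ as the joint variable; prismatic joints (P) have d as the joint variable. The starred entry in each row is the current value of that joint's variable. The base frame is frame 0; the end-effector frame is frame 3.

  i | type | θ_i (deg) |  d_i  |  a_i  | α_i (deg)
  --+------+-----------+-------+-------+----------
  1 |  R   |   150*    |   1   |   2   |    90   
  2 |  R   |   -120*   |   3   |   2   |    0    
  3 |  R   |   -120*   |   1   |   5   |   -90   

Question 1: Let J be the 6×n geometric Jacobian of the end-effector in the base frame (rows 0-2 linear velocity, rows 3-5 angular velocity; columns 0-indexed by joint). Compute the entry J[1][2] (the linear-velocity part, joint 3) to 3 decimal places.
-2.165

axis z_2 = (0.5000,0.8660,0.0000); lever o_n−o_2 = (2.6651,-0.3840,4.3301)
cross product → J_v[:, 2] = (3.7500,-2.1651,-2.5000)
J_ω[:, 2] = z_2
entry J[1][2] = -2.1651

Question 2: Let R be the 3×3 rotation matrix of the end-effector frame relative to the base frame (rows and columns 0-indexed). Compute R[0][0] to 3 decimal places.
End-effector x-axis (col 0 of R) = (0.4330,-0.2500,0.8660)
R[0][0] = 0.4330

0.433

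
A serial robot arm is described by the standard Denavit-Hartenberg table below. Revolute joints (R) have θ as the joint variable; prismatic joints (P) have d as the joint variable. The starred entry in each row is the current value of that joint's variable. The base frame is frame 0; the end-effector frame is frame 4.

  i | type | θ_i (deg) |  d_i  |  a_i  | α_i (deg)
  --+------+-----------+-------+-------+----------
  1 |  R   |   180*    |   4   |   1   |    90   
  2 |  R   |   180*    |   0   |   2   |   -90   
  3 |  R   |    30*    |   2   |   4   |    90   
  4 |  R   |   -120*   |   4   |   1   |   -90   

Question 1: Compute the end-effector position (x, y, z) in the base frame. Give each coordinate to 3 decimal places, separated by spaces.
after link 1: o_1 = (-1.0000, 0.0000, 4.0000)
after link 2: o_2 = (1.0000, -0.0000, 4.0000)
after link 3: o_3 = (4.4641, -2.0000, 2.0000)
after link 4: o_4 = (6.0311, 1.7141, 2.8660)

6.031 1.714 2.866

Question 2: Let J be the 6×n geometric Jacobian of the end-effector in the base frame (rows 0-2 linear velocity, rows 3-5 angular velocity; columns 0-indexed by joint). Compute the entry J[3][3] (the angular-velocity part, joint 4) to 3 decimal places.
axis z_3 = (0.5000,0.8660,0.0000); lever o_n−o_3 = (1.5670,3.7141,0.8660)
cross product → J_v[:, 3] = (0.7500,-0.4330,0.5000)
J_ω[:, 3] = z_3
entry J[3][3] = 0.5000

0.500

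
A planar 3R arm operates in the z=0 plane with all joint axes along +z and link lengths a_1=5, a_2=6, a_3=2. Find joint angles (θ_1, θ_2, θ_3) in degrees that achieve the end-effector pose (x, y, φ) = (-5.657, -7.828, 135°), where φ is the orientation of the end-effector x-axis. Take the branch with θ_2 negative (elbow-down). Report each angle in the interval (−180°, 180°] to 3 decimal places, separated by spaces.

wrist centre = target − a_3·(cos φ, sin φ) = (-4.2428, -9.2422)
cos θ_2 = (103.4197−5²−6²)/(2·5·6) = 0.7070; θ_2 = -45.0090° (elbow-down)
β = atan2(-9.2422,-4.2428) = -114.6582°; ψ = atan2(-4.2433,9.2420) = -24.6615°
θ_1 = β − ψ = -89.9968°
θ_3 = φ − θ_1 − θ_2 = -89.9942° (wrapped to (-180°,180°])

-89.997 -45.009 -89.994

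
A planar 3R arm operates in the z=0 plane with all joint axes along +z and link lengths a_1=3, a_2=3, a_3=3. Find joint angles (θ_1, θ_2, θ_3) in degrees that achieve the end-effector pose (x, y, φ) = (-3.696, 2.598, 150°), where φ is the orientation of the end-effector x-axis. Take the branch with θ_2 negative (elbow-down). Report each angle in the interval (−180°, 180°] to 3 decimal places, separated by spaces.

-150.000 -150.003 90.004

wrist centre = target − a_3·(cos φ, sin φ) = (-1.0979, 1.0980)
cos θ_2 = (2.4110−3²−3²)/(2·3·3) = -0.8661; θ_2 = -150.0032° (elbow-down)
β = atan2(1.0980,-1.0979) = 134.9980°; ψ = atan2(-1.4999,0.4018) = -75.0016°
θ_1 = β − ψ = 209.9996°
θ_3 = φ − θ_1 − θ_2 = 90.0036° (wrapped to (-180°,180°])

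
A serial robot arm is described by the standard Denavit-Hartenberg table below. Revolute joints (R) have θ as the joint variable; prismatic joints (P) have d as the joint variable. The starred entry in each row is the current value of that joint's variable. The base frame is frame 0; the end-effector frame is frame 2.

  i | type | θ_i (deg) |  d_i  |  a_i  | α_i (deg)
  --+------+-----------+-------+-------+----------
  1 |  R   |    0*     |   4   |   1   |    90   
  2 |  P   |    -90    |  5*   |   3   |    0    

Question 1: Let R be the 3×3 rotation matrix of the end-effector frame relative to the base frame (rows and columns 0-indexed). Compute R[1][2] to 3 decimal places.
-1.000

End-effector z-axis (col 2 of R) = (0.0000,-1.0000,0.0000)
R[1][2] = -1.0000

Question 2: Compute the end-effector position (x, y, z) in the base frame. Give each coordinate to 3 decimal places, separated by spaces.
1.000 -5.000 1.000

after link 1: o_1 = (1.0000, 0.0000, 4.0000)
after link 2: o_2 = (1.0000, -5.0000, 1.0000)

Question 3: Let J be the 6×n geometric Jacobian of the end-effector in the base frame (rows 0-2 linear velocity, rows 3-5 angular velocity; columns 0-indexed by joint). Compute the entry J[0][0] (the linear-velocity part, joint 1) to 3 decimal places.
5.000

axis z_0 = ẑ; lever o_n−o_0 = (1.0000,-5.0000,1.0000)
cross product → J_v[:, 0] = (5.0000,1.0000,-0.0000)
J_ω[:, 0] = z_0
entry J[0][0] = 5.0000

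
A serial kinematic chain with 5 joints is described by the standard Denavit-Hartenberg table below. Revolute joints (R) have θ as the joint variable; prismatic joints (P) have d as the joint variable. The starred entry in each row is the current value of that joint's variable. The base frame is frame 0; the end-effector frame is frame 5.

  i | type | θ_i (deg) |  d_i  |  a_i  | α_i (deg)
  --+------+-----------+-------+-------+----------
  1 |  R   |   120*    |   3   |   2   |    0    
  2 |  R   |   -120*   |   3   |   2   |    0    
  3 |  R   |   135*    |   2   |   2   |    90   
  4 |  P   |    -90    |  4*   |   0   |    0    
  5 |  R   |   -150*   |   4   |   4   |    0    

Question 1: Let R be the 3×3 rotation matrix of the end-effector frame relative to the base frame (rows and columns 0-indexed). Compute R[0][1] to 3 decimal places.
0.612

End-effector y-axis (col 1 of R) = (0.6124,-0.6124,-0.5000)
R[0][1] = 0.6124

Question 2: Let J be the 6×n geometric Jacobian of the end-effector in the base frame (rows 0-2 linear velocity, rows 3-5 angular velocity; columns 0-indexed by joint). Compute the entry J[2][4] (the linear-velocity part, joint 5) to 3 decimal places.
axis z_4 = (0.7071,0.7071,0.0000); lever o_n−o_4 = (4.2426,1.4142,3.4641)
cross product → J_v[:, 4] = (2.4495,-2.4495,-2.0000)
J_ω[:, 4] = z_4
entry J[2][4] = -2.0000

-2.000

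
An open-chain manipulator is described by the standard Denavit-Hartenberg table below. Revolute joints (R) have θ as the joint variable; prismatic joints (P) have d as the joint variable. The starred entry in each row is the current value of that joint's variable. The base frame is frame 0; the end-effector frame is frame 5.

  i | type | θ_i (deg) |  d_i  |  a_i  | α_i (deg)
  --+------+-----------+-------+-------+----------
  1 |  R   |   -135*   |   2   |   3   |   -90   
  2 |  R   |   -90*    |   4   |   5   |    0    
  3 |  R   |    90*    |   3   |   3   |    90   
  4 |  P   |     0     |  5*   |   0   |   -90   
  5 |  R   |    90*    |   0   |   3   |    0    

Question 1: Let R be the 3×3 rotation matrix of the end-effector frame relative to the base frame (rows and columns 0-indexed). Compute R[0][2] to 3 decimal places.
0.707

End-effector z-axis (col 2 of R) = (0.7071,-0.7071,0.0000)
R[0][2] = 0.7071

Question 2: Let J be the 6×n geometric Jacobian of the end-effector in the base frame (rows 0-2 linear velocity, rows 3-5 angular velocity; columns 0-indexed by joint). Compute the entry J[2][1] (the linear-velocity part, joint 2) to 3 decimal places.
axis z_1 = (0.7071,-0.7071,0.0000); lever o_n−o_1 = (2.8284,-7.0711,7.0000)
cross product → J_v[:, 1] = (-4.9497,-4.9497,-3.0000)
J_ω[:, 1] = z_1
entry J[2][1] = -3.0000

-3.000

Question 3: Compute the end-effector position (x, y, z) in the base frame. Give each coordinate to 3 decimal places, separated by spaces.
0.707 -9.192 9.000

after link 1: o_1 = (-2.1213, -2.1213, 2.0000)
after link 2: o_2 = (0.7071, -4.9497, 7.0000)
after link 3: o_3 = (0.7071, -9.1924, 7.0000)
after link 4: o_4 = (0.7071, -9.1924, 12.0000)
after link 5: o_5 = (0.7071, -9.1924, 9.0000)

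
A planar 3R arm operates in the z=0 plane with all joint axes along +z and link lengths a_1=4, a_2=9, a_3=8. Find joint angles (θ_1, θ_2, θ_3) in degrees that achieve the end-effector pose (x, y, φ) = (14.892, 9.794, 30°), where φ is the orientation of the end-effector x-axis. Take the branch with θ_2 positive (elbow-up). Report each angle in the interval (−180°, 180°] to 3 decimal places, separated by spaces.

-30.005 90.006 -30.001

wrist centre = target − a_3·(cos φ, sin φ) = (7.9638, 5.7940)
cos θ_2 = (96.9925−4²−9²)/(2·4·9) = -0.0001; θ_2 = 90.0060° (elbow-up)
β = atan2(5.7940,7.9638) = 36.0375°; ψ = atan2(9.0000,3.9991) = 66.0425°
θ_1 = β − ψ = -30.0050°
θ_3 = φ − θ_1 − θ_2 = -30.0010° (wrapped to (-180°,180°])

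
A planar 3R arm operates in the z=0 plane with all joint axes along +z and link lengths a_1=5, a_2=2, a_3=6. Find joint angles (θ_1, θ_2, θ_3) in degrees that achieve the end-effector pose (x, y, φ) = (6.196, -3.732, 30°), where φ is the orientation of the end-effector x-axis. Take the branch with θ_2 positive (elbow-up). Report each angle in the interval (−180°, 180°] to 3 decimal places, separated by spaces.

wrist centre = target − a_3·(cos φ, sin φ) = (0.9998, -6.7320)
cos θ_2 = (46.3195−5²−2²)/(2·5·2) = 0.8660; θ_2 = 30.0057° (elbow-up)
β = atan2(-6.7320,0.9998) = -81.5521°; ψ = atan2(1.0002,6.7320) = 8.4507°
θ_1 = β − ψ = -90.0028°
θ_3 = φ − θ_1 − θ_2 = 89.9971° (wrapped to (-180°,180°])

-90.003 30.006 89.997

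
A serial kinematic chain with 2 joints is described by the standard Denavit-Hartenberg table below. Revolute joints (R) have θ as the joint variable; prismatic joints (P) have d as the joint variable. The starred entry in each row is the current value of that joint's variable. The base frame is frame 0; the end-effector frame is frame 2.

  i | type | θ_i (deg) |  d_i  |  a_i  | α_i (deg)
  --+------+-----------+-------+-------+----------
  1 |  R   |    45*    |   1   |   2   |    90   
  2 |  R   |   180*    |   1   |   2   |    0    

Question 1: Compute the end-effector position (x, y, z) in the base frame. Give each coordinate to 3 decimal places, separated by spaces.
0.707 -0.707 1.000

after link 1: o_1 = (1.4142, 1.4142, 1.0000)
after link 2: o_2 = (0.7071, -0.7071, 1.0000)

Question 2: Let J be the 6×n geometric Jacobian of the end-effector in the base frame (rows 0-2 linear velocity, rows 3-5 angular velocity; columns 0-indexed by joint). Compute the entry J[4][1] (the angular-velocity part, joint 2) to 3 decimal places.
-0.707

axis z_1 = (0.7071,-0.7071,0.0000); lever o_n−o_1 = (-0.7071,-2.1213,0.0000)
cross product → J_v[:, 1] = (-0.0000,-0.0000,-2.0000)
J_ω[:, 1] = z_1
entry J[4][1] = -0.7071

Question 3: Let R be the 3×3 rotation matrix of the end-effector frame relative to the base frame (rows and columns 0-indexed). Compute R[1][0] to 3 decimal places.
End-effector x-axis (col 0 of R) = (-0.7071,-0.7071,0.0000)
R[1][0] = -0.7071

-0.707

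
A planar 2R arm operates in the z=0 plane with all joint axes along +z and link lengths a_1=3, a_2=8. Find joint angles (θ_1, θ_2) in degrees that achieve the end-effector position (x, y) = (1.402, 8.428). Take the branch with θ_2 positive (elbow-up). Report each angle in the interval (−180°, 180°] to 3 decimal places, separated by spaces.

cos θ_2 = (72.9968−3²−8²)/(2·3·8) = -0.0001; θ_2 = 90.0038° (elbow-up)
β = atan2(8.4280,1.4020) = 80.5553°; ψ = atan2(8.0000,2.9995) = 69.4473°
θ_1 = β − ψ = 11.1080°

11.108 90.004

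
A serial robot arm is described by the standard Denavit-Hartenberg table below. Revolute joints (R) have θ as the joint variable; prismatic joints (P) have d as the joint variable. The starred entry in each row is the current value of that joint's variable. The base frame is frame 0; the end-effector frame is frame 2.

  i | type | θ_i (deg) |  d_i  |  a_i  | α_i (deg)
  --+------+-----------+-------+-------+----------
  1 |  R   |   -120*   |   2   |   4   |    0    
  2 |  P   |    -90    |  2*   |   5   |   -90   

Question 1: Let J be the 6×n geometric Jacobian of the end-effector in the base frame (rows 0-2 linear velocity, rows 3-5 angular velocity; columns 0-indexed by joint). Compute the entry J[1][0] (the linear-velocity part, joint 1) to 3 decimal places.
-6.330

axis z_0 = ẑ; lever o_n−o_0 = (-6.3301,-0.9641,4.0000)
cross product → J_v[:, 0] = (0.9641,-6.3301,0.0000)
J_ω[:, 0] = z_0
entry J[1][0] = -6.3301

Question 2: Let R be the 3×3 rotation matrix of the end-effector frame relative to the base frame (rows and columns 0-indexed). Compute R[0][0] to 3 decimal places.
End-effector x-axis (col 0 of R) = (-0.8660,0.5000,0.0000)
R[0][0] = -0.8660

-0.866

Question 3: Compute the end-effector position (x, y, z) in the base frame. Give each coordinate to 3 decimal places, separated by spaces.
after link 1: o_1 = (-2.0000, -3.4641, 2.0000)
after link 2: o_2 = (-6.3301, -0.9641, 4.0000)

-6.330 -0.964 4.000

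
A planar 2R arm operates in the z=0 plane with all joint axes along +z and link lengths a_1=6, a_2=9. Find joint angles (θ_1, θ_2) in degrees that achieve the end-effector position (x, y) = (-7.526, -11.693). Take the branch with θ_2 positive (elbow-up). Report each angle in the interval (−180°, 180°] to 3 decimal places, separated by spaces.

cos θ_2 = (193.3669−6²−9²)/(2·6·9) = 0.7071; θ_2 = 45.0005° (elbow-up)
β = atan2(-11.6930,-7.5260) = -122.7667°; ψ = atan2(6.3640,12.3639) = 27.2360°
θ_1 = β − ψ = -150.0027°

-150.003 45.000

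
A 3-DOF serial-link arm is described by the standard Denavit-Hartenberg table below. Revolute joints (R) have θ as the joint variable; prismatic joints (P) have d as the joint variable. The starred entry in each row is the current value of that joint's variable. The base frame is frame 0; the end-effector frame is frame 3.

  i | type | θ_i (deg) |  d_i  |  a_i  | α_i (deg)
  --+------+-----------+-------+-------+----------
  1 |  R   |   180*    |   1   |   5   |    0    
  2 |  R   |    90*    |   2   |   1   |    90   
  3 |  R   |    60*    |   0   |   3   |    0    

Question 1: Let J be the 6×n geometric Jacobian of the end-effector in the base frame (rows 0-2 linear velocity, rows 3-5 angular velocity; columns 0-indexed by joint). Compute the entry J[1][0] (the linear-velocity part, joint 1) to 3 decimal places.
axis z_0 = ẑ; lever o_n−o_0 = (-5.0000,-2.5000,5.5981)
cross product → J_v[:, 0] = (2.5000,-5.0000,0.0000)
J_ω[:, 0] = z_0
entry J[1][0] = -5.0000

-5.000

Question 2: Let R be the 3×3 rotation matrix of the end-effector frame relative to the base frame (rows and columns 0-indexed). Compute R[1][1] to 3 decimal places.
End-effector y-axis (col 1 of R) = (0.0000,0.8660,0.5000)
R[1][1] = 0.8660

0.866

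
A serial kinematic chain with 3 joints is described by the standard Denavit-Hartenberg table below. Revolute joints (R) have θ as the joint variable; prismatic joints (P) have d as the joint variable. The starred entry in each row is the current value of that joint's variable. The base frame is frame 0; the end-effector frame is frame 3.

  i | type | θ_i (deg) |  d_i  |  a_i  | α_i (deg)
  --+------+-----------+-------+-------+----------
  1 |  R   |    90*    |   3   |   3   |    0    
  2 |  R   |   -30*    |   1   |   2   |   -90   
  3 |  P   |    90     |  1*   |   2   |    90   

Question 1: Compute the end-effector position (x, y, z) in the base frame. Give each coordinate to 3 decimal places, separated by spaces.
after link 1: o_1 = (0.0000, 3.0000, 3.0000)
after link 2: o_2 = (1.0000, 4.7321, 4.0000)
after link 3: o_3 = (0.1340, 5.2321, 2.0000)

0.134 5.232 2.000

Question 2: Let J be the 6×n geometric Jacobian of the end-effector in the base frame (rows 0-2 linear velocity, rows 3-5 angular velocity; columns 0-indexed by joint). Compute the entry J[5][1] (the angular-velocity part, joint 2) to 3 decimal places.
axis z_1 = (0.0000,0.0000,1.0000); lever o_n−o_1 = (0.1340,2.2321,-1.0000)
cross product → J_v[:, 1] = (-2.2321,0.1340,0.0000)
J_ω[:, 1] = z_1
entry J[5][1] = 1.0000

1.000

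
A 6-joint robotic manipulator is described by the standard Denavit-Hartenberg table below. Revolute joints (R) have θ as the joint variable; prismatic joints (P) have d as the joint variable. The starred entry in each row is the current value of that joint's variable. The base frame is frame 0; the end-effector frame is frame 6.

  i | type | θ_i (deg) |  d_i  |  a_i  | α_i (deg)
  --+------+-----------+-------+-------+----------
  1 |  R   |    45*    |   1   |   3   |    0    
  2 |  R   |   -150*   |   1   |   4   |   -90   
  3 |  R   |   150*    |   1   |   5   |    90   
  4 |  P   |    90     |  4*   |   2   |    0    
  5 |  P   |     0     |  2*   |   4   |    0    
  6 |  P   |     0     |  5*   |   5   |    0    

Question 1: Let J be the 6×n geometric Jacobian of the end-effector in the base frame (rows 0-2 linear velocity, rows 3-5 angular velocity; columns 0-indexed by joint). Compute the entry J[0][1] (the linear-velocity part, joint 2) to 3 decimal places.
axis z_1 = (0.0000,0.0000,1.0000); lever o_n−o_1 = (10.2530,-8.0995,-11.0263)
cross product → J_v[:, 1] = (8.0995,10.2530,-0.0000)
J_ω[:, 1] = z_1
entry J[0][1] = 8.0995

8.100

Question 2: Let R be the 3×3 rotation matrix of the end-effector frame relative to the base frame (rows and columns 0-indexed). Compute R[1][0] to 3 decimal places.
-0.259

End-effector x-axis (col 0 of R) = (0.9659,-0.2588,0.0000)
R[1][0] = -0.2588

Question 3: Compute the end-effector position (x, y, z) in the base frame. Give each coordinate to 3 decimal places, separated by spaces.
12.374 -5.978 -10.026

after link 1: o_1 = (2.1213, 2.1213, 1.0000)
after link 2: o_2 = (1.0860, -1.7424, 2.0000)
after link 3: o_3 = (3.1727, 2.1814, -0.5000)
after link 4: o_4 = (4.5869, -0.2681, -3.9641)
after link 5: o_5 = (8.1918, -2.2693, -5.6962)
after link 6: o_6 = (12.3744, -5.9782, -10.0263)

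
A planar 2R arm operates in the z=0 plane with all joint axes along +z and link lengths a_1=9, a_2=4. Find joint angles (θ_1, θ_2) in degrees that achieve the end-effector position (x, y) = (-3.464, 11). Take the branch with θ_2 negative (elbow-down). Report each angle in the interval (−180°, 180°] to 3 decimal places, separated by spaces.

124.960 -60.001

cos θ_2 = (132.9993−9²−4²)/(2·9·4) = 0.5000; θ_2 = -60.0006° (elbow-down)
β = atan2(11.0000,-3.4640) = 107.4797°; ψ = atan2(-3.4641,11.0000) = -17.4803°
θ_1 = β − ψ = 124.9600°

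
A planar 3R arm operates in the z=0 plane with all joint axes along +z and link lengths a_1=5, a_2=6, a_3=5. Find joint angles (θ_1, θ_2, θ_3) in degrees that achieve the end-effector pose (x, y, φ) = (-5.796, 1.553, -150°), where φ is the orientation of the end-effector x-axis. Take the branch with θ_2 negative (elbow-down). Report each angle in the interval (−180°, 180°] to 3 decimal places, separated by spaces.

-170.240 -134.997 155.237

wrist centre = target − a_3·(cos φ, sin φ) = (-1.4659, 4.0530)
cos θ_2 = (18.5756−5²−6²)/(2·5·6) = -0.7071; θ_2 = -134.9973° (elbow-down)
β = atan2(4.0530,-1.4659) = 109.8838°; ψ = atan2(-4.2428,0.7576) = -79.8765°
θ_1 = β − ψ = 189.7604°
θ_3 = φ − θ_1 − θ_2 = 155.2369° (wrapped to (-180°,180°])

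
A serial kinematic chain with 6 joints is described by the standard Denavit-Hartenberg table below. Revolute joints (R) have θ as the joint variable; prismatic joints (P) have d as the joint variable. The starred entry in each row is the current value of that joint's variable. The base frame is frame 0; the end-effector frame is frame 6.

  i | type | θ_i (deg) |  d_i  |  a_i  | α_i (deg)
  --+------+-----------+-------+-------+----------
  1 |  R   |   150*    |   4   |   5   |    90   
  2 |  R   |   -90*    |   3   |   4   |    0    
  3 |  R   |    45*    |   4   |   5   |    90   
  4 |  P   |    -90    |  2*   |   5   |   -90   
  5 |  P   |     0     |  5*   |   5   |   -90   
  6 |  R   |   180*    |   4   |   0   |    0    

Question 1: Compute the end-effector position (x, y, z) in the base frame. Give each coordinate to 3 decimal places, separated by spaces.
-13.179 4.145 -5.657

after link 1: o_1 = (-4.3301, 2.5000, 4.0000)
after link 2: o_2 = (-2.8301, 5.0981, 0.0000)
after link 3: o_3 = (-3.8920, 10.3299, -3.5355)
after link 4: o_4 = (-5.1672, 5.2927, -4.9497)
after link 5: o_5 = (-10.7291, 2.7304, -8.4853)
after link 6: o_6 = (-13.1786, 4.1446, -5.6569)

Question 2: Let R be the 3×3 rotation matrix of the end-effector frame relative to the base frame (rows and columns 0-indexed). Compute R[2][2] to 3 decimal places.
End-effector z-axis (col 2 of R) = (-0.6124,0.3536,0.7071)
R[2][2] = 0.7071

0.707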